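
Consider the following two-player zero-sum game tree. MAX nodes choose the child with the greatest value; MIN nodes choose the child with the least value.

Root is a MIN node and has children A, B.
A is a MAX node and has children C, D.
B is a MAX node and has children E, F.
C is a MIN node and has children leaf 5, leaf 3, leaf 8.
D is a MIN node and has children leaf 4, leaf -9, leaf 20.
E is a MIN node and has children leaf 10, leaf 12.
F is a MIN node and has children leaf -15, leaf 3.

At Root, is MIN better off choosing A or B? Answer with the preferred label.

A

C (MIN): min(5, 3, 8) = 3
D (MIN): min(4, -9, 20) = -9
A (MAX): max(3, -9) = 3
E (MIN): min(10, 12) = 10
F (MIN): min(-15, 3) = -15
B (MAX): max(10, -15) = 10
MIN prefers the lower value; A=3, B=10. A is better since 3 < 10.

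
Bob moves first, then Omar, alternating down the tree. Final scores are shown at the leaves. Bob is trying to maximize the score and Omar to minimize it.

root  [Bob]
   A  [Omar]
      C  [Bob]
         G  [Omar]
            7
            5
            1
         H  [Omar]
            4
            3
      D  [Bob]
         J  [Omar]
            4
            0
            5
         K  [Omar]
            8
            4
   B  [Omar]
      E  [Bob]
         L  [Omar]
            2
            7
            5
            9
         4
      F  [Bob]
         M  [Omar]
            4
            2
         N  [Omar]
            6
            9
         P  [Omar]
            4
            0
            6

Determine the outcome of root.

G (Omar): min(7, 5, 1) = 1
H (Omar): min(4, 3) = 3
C (Bob): max(1, 3) = 3
J (Omar): min(4, 0, 5) = 0
K (Omar): min(8, 4) = 4
D (Bob): max(0, 4) = 4
A (Omar): min(3, 4) = 3
L (Omar): min(2, 7, 5, 9) = 2
E (Bob): max(2, 4) = 4
M (Omar): min(4, 2) = 2
N (Omar): min(6, 9) = 6
P (Omar): min(4, 0, 6) = 0
F (Bob): max(2, 6, 0) = 6
B (Omar): min(4, 6) = 4
root (Bob): max(3, 4) = 4

4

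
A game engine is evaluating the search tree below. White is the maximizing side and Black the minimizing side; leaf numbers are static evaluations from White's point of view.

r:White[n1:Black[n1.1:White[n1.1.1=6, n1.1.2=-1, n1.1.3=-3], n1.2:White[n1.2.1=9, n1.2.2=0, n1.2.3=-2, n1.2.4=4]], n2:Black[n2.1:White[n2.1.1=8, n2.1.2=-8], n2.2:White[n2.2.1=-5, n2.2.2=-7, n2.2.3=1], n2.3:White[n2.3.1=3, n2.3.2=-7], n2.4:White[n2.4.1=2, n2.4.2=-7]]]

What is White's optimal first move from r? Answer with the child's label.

n1.1 (White): max(6, -1, -3) = 6
n1.2 (White): max(9, 0, -2, 4) = 9
n1 (Black): min(6, 9) = 6
n2.1 (White): max(8, -8) = 8
n2.2 (White): max(-5, -7, 1) = 1
n2.3 (White): max(3, -7) = 3
n2.4 (White): max(2, -7) = 2
n2 (Black): min(8, 1, 3, 2) = 1
r (White): max(6, 1) = 6
White at r wants the highest of {n1=6, n2=1}, so chooses n1.

n1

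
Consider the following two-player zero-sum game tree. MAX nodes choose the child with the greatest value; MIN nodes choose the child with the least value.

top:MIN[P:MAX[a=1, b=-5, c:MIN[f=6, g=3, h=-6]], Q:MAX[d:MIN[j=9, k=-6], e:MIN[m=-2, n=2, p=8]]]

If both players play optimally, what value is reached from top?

c (MIN): min(6, 3, -6) = -6
P (MAX): max(1, -5, -6) = 1
d (MIN): min(9, -6) = -6
e (MIN): min(-2, 2, 8) = -2
Q (MAX): max(-6, -2) = -2
top (MIN): min(1, -2) = -2

-2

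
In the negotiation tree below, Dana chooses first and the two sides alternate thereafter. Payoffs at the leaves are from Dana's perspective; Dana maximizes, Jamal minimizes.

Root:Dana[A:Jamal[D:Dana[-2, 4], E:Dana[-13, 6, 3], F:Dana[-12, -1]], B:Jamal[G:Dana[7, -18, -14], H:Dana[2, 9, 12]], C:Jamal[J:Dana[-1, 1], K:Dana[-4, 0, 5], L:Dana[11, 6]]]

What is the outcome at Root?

7

D (Dana): max(-2, 4) = 4
E (Dana): max(-13, 6, 3) = 6
F (Dana): max(-12, -1) = -1
A (Jamal): min(4, 6, -1) = -1
G (Dana): max(7, -18, -14) = 7
H (Dana): max(2, 9, 12) = 12
B (Jamal): min(7, 12) = 7
J (Dana): max(-1, 1) = 1
K (Dana): max(-4, 0, 5) = 5
L (Dana): max(11, 6) = 11
C (Jamal): min(1, 5, 11) = 1
Root (Dana): max(-1, 7, 1) = 7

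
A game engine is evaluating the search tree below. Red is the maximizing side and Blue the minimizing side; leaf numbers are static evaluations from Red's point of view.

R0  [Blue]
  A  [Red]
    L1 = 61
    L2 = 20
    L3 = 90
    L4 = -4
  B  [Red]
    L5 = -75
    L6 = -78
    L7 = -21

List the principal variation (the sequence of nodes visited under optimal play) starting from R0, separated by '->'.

R0 -> B -> L7

A (Red): max(61, 20, 90, -4) = 90
B (Red): max(-75, -78, -21) = -21
R0 (Blue): min(90, -21) = -21
At R0, Blue picks B (lowest: -21).
At B, Red picks L7 (highest: -21).
Terminal value -21.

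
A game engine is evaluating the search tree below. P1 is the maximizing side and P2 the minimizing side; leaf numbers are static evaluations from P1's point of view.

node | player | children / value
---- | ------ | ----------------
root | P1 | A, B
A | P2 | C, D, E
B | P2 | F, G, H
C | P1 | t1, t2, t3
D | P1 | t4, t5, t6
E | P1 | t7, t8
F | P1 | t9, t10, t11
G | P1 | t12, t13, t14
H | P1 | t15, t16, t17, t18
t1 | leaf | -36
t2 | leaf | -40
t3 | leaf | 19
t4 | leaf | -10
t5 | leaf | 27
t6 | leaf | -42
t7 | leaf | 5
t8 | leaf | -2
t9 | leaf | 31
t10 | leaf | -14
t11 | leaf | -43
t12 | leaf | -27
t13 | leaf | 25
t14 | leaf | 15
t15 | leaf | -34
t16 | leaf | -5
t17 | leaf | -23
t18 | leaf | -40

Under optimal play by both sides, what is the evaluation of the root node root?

5

C (P1): max(-36, -40, 19) = 19
D (P1): max(-10, 27, -42) = 27
E (P1): max(5, -2) = 5
A (P2): min(19, 27, 5) = 5
F (P1): max(31, -14, -43) = 31
G (P1): max(-27, 25, 15) = 25
H (P1): max(-34, -5, -23, -40) = -5
B (P2): min(31, 25, -5) = -5
root (P1): max(5, -5) = 5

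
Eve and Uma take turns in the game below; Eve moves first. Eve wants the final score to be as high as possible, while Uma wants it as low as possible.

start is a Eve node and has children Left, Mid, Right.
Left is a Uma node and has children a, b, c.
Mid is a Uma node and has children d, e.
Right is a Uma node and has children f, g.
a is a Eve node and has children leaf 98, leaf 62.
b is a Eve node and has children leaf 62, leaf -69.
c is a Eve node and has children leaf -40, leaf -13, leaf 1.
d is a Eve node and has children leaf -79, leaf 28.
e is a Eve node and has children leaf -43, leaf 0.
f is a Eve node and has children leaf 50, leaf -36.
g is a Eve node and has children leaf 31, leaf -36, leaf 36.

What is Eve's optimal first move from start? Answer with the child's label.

Right

a (Eve): max(98, 62) = 98
b (Eve): max(62, -69) = 62
c (Eve): max(-40, -13, 1) = 1
Left (Uma): min(98, 62, 1) = 1
d (Eve): max(-79, 28) = 28
e (Eve): max(-43, 0) = 0
Mid (Uma): min(28, 0) = 0
f (Eve): max(50, -36) = 50
g (Eve): max(31, -36, 36) = 36
Right (Uma): min(50, 36) = 36
start (Eve): max(1, 0, 36) = 36
Eve at start wants the highest of {Left=1, Mid=0, Right=36}, so chooses Right.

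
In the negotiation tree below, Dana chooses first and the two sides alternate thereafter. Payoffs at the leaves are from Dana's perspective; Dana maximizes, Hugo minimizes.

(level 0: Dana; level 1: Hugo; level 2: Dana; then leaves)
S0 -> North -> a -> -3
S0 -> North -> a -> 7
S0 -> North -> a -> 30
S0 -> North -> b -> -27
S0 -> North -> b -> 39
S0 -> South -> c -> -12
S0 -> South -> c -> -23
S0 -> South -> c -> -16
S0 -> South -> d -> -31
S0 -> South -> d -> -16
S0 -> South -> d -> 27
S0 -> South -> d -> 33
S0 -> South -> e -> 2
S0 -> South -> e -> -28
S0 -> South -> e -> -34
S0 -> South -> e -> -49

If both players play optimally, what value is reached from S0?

a (Dana): max(-3, 7, 30) = 30
b (Dana): max(-27, 39) = 39
North (Hugo): min(30, 39) = 30
c (Dana): max(-12, -23, -16) = -12
d (Dana): max(-31, -16, 27, 33) = 33
e (Dana): max(2, -28, -34, -49) = 2
South (Hugo): min(-12, 33, 2) = -12
S0 (Dana): max(30, -12) = 30

30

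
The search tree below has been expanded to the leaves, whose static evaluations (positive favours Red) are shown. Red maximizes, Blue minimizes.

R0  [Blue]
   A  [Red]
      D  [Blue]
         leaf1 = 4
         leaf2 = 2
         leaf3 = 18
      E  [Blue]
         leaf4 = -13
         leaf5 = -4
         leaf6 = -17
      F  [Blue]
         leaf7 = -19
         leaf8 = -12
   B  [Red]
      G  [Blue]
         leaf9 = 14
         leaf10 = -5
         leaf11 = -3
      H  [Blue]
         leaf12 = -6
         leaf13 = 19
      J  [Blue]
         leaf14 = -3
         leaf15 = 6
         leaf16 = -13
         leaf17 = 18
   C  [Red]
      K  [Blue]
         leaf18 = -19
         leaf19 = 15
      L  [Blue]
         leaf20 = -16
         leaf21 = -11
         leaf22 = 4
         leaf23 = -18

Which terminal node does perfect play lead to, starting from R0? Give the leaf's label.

leaf23

D (Blue): min(4, 2, 18) = 2
E (Blue): min(-13, -4, -17) = -17
F (Blue): min(-19, -12) = -19
A (Red): max(2, -17, -19) = 2
G (Blue): min(14, -5, -3) = -5
H (Blue): min(-6, 19) = -6
J (Blue): min(-3, 6, -13, 18) = -13
B (Red): max(-5, -6, -13) = -5
K (Blue): min(-19, 15) = -19
L (Blue): min(-16, -11, 4, -18) = -18
C (Red): max(-19, -18) = -18
R0 (Blue): min(2, -5, -18) = -18
At R0, Blue picks C (lowest: -18).
At C, Red picks L (highest: -18).
At L, Blue picks leaf23 (lowest: -18).
Terminal value -18.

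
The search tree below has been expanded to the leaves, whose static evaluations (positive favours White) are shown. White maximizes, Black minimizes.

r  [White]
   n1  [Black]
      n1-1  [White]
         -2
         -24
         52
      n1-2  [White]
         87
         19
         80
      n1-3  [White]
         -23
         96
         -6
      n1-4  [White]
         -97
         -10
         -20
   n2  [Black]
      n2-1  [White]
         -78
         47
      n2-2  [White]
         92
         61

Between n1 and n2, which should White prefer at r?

n1-1 (White): max(-2, -24, 52) = 52
n1-2 (White): max(87, 19, 80) = 87
n1-3 (White): max(-23, 96, -6) = 96
n1-4 (White): max(-97, -10, -20) = -10
n1 (Black): min(52, 87, 96, -10) = -10
n2-1 (White): max(-78, 47) = 47
n2-2 (White): max(92, 61) = 92
n2 (Black): min(47, 92) = 47
White prefers the higher value; n1=-10, n2=47. n2 is better since 47 > -10.

n2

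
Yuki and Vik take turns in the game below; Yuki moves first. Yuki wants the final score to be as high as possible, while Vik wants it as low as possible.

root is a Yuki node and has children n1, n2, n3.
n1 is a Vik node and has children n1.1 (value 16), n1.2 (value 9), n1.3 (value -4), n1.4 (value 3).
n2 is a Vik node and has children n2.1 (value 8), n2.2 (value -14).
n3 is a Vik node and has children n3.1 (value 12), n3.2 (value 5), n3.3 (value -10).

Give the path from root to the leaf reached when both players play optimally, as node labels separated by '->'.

n1 (Vik): min(16, 9, -4, 3) = -4
n2 (Vik): min(8, -14) = -14
n3 (Vik): min(12, 5, -10) = -10
root (Yuki): max(-4, -14, -10) = -4
At root, Yuki picks n1 (highest: -4).
At n1, Vik picks n1.3 (lowest: -4).
Terminal value -4.

root -> n1 -> n1.3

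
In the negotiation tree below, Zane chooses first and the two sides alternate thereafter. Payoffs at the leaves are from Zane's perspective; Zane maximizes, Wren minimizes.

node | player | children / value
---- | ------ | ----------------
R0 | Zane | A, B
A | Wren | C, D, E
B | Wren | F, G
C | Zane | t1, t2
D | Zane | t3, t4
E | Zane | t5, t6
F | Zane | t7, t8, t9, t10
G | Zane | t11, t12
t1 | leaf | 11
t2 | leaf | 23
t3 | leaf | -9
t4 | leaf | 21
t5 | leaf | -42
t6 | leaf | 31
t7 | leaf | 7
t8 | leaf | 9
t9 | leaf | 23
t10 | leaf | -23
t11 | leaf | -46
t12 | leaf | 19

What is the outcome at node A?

C (Zane): max(11, 23) = 23
D (Zane): max(-9, 21) = 21
E (Zane): max(-42, 31) = 31
A (Wren): min(23, 21, 31) = 21

21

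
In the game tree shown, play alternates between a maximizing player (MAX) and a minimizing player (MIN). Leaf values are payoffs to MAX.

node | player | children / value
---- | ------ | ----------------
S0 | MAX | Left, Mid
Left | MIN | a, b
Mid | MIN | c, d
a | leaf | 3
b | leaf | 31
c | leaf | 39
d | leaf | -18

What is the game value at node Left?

3

Left (MIN): min(3, 31) = 3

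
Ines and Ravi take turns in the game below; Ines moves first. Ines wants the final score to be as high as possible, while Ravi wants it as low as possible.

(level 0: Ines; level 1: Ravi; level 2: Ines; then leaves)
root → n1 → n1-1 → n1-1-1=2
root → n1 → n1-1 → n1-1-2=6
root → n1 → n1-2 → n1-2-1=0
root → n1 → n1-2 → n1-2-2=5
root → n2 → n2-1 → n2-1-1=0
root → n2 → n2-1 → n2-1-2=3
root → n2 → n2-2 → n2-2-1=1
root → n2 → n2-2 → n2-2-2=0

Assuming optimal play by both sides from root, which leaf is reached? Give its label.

n1-2-2

n1-1 (Ines): max(2, 6) = 6
n1-2 (Ines): max(0, 5) = 5
n1 (Ravi): min(6, 5) = 5
n2-1 (Ines): max(0, 3) = 3
n2-2 (Ines): max(1, 0) = 1
n2 (Ravi): min(3, 1) = 1
root (Ines): max(5, 1) = 5
At root, Ines picks n1 (highest: 5).
At n1, Ravi picks n1-2 (lowest: 5).
At n1-2, Ines picks n1-2-2 (highest: 5).
Terminal value 5.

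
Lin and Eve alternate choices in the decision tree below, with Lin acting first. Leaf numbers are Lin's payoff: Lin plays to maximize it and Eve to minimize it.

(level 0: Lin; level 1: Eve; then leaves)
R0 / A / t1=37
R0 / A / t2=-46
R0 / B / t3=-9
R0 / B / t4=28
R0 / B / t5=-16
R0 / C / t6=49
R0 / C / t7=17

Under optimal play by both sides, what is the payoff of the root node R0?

A (Eve): min(37, -46) = -46
B (Eve): min(-9, 28, -16) = -16
C (Eve): min(49, 17) = 17
R0 (Lin): max(-46, -16, 17) = 17

17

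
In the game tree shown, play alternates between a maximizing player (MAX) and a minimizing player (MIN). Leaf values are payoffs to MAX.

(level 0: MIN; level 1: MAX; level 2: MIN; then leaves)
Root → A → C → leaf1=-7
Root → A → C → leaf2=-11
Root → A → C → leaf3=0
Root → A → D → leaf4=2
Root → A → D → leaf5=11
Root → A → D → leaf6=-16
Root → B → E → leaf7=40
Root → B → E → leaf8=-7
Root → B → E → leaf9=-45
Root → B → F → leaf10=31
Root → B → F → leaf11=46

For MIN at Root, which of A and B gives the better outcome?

A

C (MIN): min(-7, -11, 0) = -11
D (MIN): min(2, 11, -16) = -16
A (MAX): max(-11, -16) = -11
E (MIN): min(40, -7, -45) = -45
F (MIN): min(31, 46) = 31
B (MAX): max(-45, 31) = 31
MIN prefers the lower value; A=-11, B=31. A is better since -11 < 31.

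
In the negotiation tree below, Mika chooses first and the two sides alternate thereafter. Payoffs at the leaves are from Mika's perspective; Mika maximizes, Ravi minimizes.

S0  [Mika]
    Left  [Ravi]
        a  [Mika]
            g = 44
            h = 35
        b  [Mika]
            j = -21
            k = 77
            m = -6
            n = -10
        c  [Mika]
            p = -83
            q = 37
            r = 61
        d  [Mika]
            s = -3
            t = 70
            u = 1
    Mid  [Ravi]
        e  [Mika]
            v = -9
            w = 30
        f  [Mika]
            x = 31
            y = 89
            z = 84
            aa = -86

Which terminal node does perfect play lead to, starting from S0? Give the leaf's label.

a (Mika): max(44, 35) = 44
b (Mika): max(-21, 77, -6, -10) = 77
c (Mika): max(-83, 37, 61) = 61
d (Mika): max(-3, 70, 1) = 70
Left (Ravi): min(44, 77, 61, 70) = 44
e (Mika): max(-9, 30) = 30
f (Mika): max(31, 89, 84, -86) = 89
Mid (Ravi): min(30, 89) = 30
S0 (Mika): max(44, 30) = 44
At S0, Mika picks Left (highest: 44).
At Left, Ravi picks a (lowest: 44).
At a, Mika picks g (highest: 44).
Terminal value 44.

g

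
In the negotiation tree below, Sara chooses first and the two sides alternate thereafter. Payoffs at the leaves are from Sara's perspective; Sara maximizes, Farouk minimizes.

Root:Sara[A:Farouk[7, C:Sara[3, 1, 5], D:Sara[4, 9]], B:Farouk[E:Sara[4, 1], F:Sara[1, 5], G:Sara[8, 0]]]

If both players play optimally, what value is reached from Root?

5

C (Sara): max(3, 1, 5) = 5
D (Sara): max(4, 9) = 9
A (Farouk): min(7, 5, 9) = 5
E (Sara): max(4, 1) = 4
F (Sara): max(1, 5) = 5
G (Sara): max(8, 0) = 8
B (Farouk): min(4, 5, 8) = 4
Root (Sara): max(5, 4) = 5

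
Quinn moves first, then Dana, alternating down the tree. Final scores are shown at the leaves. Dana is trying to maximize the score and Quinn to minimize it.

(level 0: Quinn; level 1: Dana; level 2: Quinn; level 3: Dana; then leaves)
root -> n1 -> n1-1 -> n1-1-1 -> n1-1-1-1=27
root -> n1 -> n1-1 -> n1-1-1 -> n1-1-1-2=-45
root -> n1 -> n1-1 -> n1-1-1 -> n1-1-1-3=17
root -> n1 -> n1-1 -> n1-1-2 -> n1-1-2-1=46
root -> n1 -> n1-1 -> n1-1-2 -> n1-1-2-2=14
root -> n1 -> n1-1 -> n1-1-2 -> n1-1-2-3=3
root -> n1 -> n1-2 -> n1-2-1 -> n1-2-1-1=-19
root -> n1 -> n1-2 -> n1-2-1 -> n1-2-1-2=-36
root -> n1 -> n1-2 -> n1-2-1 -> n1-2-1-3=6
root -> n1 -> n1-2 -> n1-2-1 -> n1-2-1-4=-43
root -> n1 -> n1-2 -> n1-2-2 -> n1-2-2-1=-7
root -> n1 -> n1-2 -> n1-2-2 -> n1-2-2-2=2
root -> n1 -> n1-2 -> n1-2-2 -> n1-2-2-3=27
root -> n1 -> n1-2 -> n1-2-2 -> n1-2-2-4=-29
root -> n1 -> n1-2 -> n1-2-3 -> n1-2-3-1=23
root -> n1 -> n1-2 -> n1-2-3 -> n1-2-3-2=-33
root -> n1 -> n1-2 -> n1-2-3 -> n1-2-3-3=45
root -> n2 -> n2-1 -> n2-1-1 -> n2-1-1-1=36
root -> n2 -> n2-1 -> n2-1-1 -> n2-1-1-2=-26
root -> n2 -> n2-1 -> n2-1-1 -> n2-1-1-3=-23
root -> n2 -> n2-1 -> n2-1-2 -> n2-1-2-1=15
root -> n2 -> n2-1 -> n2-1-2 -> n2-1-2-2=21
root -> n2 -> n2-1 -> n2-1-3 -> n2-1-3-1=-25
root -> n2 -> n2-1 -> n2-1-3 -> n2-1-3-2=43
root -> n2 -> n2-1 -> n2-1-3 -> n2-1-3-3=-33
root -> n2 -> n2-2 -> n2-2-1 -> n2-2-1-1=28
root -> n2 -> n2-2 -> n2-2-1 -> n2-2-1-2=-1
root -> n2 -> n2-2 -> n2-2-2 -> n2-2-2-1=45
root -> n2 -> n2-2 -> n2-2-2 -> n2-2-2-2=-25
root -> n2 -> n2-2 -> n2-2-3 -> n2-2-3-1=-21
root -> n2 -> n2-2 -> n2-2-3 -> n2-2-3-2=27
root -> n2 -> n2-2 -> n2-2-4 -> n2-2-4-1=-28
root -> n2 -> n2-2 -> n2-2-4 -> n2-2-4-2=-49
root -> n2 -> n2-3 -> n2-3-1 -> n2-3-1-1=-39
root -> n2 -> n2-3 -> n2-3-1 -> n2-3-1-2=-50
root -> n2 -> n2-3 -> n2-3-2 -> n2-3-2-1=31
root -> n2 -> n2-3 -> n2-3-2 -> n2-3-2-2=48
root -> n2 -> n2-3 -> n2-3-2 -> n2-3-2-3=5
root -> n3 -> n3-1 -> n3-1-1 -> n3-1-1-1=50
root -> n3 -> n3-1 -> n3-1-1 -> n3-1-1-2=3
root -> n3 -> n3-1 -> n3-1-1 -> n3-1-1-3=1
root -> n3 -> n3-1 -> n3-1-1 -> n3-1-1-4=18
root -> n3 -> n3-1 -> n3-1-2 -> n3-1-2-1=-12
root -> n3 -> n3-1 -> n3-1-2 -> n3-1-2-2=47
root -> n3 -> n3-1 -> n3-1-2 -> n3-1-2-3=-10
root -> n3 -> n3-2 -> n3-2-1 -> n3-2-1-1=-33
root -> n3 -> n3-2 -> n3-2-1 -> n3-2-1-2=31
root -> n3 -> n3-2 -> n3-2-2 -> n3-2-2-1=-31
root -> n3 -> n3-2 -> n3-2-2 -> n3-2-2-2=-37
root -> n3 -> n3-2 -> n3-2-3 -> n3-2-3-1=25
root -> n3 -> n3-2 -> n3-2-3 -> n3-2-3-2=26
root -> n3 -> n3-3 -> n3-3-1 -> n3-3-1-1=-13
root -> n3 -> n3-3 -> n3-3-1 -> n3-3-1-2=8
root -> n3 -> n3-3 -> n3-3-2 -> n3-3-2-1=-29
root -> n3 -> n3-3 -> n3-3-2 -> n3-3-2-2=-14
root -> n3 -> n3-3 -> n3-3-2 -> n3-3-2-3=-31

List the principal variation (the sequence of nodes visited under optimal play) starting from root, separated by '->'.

root -> n2 -> n2-1 -> n2-1-2 -> n2-1-2-2

n1-1-1 (Dana): max(27, -45, 17) = 27
n1-1-2 (Dana): max(46, 14, 3) = 46
n1-1 (Quinn): min(27, 46) = 27
n1-2-1 (Dana): max(-19, -36, 6, -43) = 6
n1-2-2 (Dana): max(-7, 2, 27, -29) = 27
n1-2-3 (Dana): max(23, -33, 45) = 45
n1-2 (Quinn): min(6, 27, 45) = 6
n1 (Dana): max(27, 6) = 27
n2-1-1 (Dana): max(36, -26, -23) = 36
n2-1-2 (Dana): max(15, 21) = 21
n2-1-3 (Dana): max(-25, 43, -33) = 43
n2-1 (Quinn): min(36, 21, 43) = 21
n2-2-1 (Dana): max(28, -1) = 28
n2-2-2 (Dana): max(45, -25) = 45
n2-2-3 (Dana): max(-21, 27) = 27
n2-2-4 (Dana): max(-28, -49) = -28
n2-2 (Quinn): min(28, 45, 27, -28) = -28
n2-3-1 (Dana): max(-39, -50) = -39
n2-3-2 (Dana): max(31, 48, 5) = 48
n2-3 (Quinn): min(-39, 48) = -39
n2 (Dana): max(21, -28, -39) = 21
n3-1-1 (Dana): max(50, 3, 1, 18) = 50
n3-1-2 (Dana): max(-12, 47, -10) = 47
n3-1 (Quinn): min(50, 47) = 47
n3-2-1 (Dana): max(-33, 31) = 31
n3-2-2 (Dana): max(-31, -37) = -31
n3-2-3 (Dana): max(25, 26) = 26
n3-2 (Quinn): min(31, -31, 26) = -31
n3-3-1 (Dana): max(-13, 8) = 8
n3-3-2 (Dana): max(-29, -14, -31) = -14
n3-3 (Quinn): min(8, -14) = -14
n3 (Dana): max(47, -31, -14) = 47
root (Quinn): min(27, 21, 47) = 21
At root, Quinn picks n2 (lowest: 21).
At n2, Dana picks n2-1 (highest: 21).
At n2-1, Quinn picks n2-1-2 (lowest: 21).
At n2-1-2, Dana picks n2-1-2-2 (highest: 21).
Terminal value 21.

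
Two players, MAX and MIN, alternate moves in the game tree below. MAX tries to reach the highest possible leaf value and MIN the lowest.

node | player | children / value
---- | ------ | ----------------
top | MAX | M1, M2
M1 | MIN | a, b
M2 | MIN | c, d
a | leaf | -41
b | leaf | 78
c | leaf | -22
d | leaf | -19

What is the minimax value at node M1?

-41

M1 (MIN): min(-41, 78) = -41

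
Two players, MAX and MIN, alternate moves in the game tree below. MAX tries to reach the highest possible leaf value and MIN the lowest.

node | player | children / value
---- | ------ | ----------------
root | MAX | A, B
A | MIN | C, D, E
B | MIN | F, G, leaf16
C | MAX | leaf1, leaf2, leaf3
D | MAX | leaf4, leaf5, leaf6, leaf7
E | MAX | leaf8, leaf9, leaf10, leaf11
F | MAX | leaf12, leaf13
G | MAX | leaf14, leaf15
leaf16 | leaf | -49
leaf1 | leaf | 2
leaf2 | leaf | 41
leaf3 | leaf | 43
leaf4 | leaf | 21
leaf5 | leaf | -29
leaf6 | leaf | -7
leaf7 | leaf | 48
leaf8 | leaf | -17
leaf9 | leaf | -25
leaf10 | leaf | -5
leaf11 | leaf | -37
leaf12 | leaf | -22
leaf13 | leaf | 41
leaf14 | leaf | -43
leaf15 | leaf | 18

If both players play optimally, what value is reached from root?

-5

C (MAX): max(2, 41, 43) = 43
D (MAX): max(21, -29, -7, 48) = 48
E (MAX): max(-17, -25, -5, -37) = -5
A (MIN): min(43, 48, -5) = -5
F (MAX): max(-22, 41) = 41
G (MAX): max(-43, 18) = 18
B (MIN): min(41, 18, -49) = -49
root (MAX): max(-5, -49) = -5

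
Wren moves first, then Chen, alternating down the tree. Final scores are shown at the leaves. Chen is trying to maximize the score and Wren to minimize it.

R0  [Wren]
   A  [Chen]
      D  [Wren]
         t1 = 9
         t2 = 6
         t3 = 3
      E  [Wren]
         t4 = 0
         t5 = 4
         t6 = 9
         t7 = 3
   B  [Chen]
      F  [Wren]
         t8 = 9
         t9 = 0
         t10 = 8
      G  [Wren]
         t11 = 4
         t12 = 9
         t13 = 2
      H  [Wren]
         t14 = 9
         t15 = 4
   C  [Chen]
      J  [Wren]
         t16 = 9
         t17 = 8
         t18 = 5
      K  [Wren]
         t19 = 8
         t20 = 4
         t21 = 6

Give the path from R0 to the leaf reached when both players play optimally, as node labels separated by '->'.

D (Wren): min(9, 6, 3) = 3
E (Wren): min(0, 4, 9, 3) = 0
A (Chen): max(3, 0) = 3
F (Wren): min(9, 0, 8) = 0
G (Wren): min(4, 9, 2) = 2
H (Wren): min(9, 4) = 4
B (Chen): max(0, 2, 4) = 4
J (Wren): min(9, 8, 5) = 5
K (Wren): min(8, 4, 6) = 4
C (Chen): max(5, 4) = 5
R0 (Wren): min(3, 4, 5) = 3
At R0, Wren picks A (lowest: 3).
At A, Chen picks D (highest: 3).
At D, Wren picks t3 (lowest: 3).
Terminal value 3.

R0 -> A -> D -> t3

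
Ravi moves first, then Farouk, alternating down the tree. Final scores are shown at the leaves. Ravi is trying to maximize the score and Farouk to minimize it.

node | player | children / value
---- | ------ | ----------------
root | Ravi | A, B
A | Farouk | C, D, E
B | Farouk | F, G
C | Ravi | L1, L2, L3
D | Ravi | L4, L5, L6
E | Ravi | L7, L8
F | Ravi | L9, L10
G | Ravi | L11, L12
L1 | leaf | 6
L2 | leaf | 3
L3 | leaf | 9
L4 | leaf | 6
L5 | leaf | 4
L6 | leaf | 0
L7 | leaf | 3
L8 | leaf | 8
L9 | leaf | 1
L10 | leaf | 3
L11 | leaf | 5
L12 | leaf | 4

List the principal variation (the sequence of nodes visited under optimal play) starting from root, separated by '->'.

C (Ravi): max(6, 3, 9) = 9
D (Ravi): max(6, 4, 0) = 6
E (Ravi): max(3, 8) = 8
A (Farouk): min(9, 6, 8) = 6
F (Ravi): max(1, 3) = 3
G (Ravi): max(5, 4) = 5
B (Farouk): min(3, 5) = 3
root (Ravi): max(6, 3) = 6
At root, Ravi picks A (highest: 6).
At A, Farouk picks D (lowest: 6).
At D, Ravi picks L4 (highest: 6).
Terminal value 6.

root -> A -> D -> L4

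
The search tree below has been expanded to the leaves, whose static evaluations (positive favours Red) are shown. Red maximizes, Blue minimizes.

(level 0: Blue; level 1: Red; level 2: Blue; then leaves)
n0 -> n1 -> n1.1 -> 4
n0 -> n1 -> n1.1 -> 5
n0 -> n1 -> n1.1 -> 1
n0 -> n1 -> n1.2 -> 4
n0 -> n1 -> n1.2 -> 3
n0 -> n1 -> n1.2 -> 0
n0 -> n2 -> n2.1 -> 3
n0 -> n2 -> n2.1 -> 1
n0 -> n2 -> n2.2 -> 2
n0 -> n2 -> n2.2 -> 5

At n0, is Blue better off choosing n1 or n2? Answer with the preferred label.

n1.1 (Blue): min(4, 5, 1) = 1
n1.2 (Blue): min(4, 3, 0) = 0
n1 (Red): max(1, 0) = 1
n2.1 (Blue): min(3, 1) = 1
n2.2 (Blue): min(2, 5) = 2
n2 (Red): max(1, 2) = 2
Blue prefers the lower value; n1=1, n2=2. n1 is better since 1 < 2.

n1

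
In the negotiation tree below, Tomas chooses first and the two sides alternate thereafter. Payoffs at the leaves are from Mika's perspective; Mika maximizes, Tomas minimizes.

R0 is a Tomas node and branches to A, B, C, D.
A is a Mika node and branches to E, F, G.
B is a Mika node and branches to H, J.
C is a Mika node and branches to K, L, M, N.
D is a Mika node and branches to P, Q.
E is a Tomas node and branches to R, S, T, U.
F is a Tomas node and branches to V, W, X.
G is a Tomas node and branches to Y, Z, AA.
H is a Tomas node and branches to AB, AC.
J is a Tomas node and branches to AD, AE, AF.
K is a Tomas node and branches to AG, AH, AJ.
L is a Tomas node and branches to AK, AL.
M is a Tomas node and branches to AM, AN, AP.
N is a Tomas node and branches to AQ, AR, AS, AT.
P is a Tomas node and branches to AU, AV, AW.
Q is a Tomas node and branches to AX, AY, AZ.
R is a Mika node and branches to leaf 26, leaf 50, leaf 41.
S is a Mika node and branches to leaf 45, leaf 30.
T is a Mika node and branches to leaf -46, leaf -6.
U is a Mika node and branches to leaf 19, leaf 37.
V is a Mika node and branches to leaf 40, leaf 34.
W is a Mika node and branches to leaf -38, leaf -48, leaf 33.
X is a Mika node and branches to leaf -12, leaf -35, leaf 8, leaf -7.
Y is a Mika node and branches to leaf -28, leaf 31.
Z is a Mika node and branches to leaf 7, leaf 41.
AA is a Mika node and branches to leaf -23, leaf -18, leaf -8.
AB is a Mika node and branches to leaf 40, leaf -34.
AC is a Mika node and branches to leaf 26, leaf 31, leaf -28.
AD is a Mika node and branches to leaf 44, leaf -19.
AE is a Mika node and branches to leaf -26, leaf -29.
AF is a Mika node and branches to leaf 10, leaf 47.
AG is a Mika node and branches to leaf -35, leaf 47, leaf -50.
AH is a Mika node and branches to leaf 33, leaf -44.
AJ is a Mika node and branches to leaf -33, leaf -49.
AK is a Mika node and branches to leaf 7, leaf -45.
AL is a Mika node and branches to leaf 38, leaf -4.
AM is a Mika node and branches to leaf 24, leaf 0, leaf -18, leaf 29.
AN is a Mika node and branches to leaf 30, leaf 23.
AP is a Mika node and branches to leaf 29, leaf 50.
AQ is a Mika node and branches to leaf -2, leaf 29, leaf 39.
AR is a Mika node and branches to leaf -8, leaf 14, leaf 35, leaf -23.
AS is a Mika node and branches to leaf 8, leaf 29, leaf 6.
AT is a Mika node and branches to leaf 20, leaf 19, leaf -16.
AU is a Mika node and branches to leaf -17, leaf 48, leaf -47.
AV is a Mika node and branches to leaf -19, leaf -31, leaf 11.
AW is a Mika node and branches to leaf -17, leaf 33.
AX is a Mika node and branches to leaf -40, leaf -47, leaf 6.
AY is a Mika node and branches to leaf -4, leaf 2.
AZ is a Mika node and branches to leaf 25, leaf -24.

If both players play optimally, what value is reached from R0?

8

R (Mika): max(26, 50, 41) = 50
S (Mika): max(45, 30) = 45
T (Mika): max(-46, -6) = -6
U (Mika): max(19, 37) = 37
E (Tomas): min(50, 45, -6, 37) = -6
V (Mika): max(40, 34) = 40
W (Mika): max(-38, -48, 33) = 33
X (Mika): max(-12, -35, 8, -7) = 8
F (Tomas): min(40, 33, 8) = 8
Y (Mika): max(-28, 31) = 31
Z (Mika): max(7, 41) = 41
AA (Mika): max(-23, -18, -8) = -8
G (Tomas): min(31, 41, -8) = -8
A (Mika): max(-6, 8, -8) = 8
AB (Mika): max(40, -34) = 40
AC (Mika): max(26, 31, -28) = 31
H (Tomas): min(40, 31) = 31
AD (Mika): max(44, -19) = 44
AE (Mika): max(-26, -29) = -26
AF (Mika): max(10, 47) = 47
J (Tomas): min(44, -26, 47) = -26
B (Mika): max(31, -26) = 31
AG (Mika): max(-35, 47, -50) = 47
AH (Mika): max(33, -44) = 33
AJ (Mika): max(-33, -49) = -33
K (Tomas): min(47, 33, -33) = -33
AK (Mika): max(7, -45) = 7
AL (Mika): max(38, -4) = 38
L (Tomas): min(7, 38) = 7
AM (Mika): max(24, 0, -18, 29) = 29
AN (Mika): max(30, 23) = 30
AP (Mika): max(29, 50) = 50
M (Tomas): min(29, 30, 50) = 29
AQ (Mika): max(-2, 29, 39) = 39
AR (Mika): max(-8, 14, 35, -23) = 35
AS (Mika): max(8, 29, 6) = 29
AT (Mika): max(20, 19, -16) = 20
N (Tomas): min(39, 35, 29, 20) = 20
C (Mika): max(-33, 7, 29, 20) = 29
AU (Mika): max(-17, 48, -47) = 48
AV (Mika): max(-19, -31, 11) = 11
AW (Mika): max(-17, 33) = 33
P (Tomas): min(48, 11, 33) = 11
AX (Mika): max(-40, -47, 6) = 6
AY (Mika): max(-4, 2) = 2
AZ (Mika): max(25, -24) = 25
Q (Tomas): min(6, 2, 25) = 2
D (Mika): max(11, 2) = 11
R0 (Tomas): min(8, 31, 29, 11) = 8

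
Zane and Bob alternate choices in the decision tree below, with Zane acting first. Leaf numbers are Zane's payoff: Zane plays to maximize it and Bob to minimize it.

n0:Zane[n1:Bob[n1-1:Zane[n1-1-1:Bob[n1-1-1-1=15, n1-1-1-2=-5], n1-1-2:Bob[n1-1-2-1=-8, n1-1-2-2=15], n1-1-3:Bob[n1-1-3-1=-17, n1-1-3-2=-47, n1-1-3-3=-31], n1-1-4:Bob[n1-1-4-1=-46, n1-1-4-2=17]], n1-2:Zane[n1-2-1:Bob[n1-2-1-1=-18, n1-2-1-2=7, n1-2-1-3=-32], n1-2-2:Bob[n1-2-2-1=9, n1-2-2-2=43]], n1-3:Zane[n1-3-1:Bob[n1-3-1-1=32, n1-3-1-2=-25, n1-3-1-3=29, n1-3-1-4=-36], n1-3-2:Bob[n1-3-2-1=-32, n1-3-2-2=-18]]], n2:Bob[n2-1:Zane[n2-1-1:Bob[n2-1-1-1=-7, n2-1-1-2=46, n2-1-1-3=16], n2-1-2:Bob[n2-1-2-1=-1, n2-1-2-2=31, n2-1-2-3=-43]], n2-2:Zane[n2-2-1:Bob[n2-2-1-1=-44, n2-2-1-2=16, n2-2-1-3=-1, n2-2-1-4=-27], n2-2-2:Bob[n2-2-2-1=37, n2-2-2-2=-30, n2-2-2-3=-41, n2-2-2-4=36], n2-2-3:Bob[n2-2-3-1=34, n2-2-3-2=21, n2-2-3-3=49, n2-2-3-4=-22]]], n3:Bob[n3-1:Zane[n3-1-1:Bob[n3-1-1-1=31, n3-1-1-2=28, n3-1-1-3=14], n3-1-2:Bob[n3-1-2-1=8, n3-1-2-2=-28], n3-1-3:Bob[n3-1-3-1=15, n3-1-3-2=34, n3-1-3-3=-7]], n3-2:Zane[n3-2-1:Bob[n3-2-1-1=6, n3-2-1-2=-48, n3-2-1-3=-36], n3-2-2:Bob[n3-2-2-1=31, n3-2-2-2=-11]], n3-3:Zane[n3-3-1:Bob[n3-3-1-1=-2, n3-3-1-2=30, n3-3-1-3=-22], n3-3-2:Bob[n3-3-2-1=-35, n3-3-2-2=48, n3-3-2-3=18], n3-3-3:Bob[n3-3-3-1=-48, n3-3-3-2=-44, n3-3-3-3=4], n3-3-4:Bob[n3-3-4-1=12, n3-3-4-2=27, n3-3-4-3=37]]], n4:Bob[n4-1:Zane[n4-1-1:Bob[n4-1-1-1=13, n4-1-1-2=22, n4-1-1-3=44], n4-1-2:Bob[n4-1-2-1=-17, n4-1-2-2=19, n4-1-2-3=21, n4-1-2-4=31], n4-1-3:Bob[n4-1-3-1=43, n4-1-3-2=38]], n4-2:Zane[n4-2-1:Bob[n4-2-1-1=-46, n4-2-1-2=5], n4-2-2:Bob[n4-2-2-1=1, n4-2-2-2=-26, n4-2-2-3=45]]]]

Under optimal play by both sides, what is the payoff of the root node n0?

n1-1-1 (Bob): min(15, -5) = -5
n1-1-2 (Bob): min(-8, 15) = -8
n1-1-3 (Bob): min(-17, -47, -31) = -47
n1-1-4 (Bob): min(-46, 17) = -46
n1-1 (Zane): max(-5, -8, -47, -46) = -5
n1-2-1 (Bob): min(-18, 7, -32) = -32
n1-2-2 (Bob): min(9, 43) = 9
n1-2 (Zane): max(-32, 9) = 9
n1-3-1 (Bob): min(32, -25, 29, -36) = -36
n1-3-2 (Bob): min(-32, -18) = -32
n1-3 (Zane): max(-36, -32) = -32
n1 (Bob): min(-5, 9, -32) = -32
n2-1-1 (Bob): min(-7, 46, 16) = -7
n2-1-2 (Bob): min(-1, 31, -43) = -43
n2-1 (Zane): max(-7, -43) = -7
n2-2-1 (Bob): min(-44, 16, -1, -27) = -44
n2-2-2 (Bob): min(37, -30, -41, 36) = -41
n2-2-3 (Bob): min(34, 21, 49, -22) = -22
n2-2 (Zane): max(-44, -41, -22) = -22
n2 (Bob): min(-7, -22) = -22
n3-1-1 (Bob): min(31, 28, 14) = 14
n3-1-2 (Bob): min(8, -28) = -28
n3-1-3 (Bob): min(15, 34, -7) = -7
n3-1 (Zane): max(14, -28, -7) = 14
n3-2-1 (Bob): min(6, -48, -36) = -48
n3-2-2 (Bob): min(31, -11) = -11
n3-2 (Zane): max(-48, -11) = -11
n3-3-1 (Bob): min(-2, 30, -22) = -22
n3-3-2 (Bob): min(-35, 48, 18) = -35
n3-3-3 (Bob): min(-48, -44, 4) = -48
n3-3-4 (Bob): min(12, 27, 37) = 12
n3-3 (Zane): max(-22, -35, -48, 12) = 12
n3 (Bob): min(14, -11, 12) = -11
n4-1-1 (Bob): min(13, 22, 44) = 13
n4-1-2 (Bob): min(-17, 19, 21, 31) = -17
n4-1-3 (Bob): min(43, 38) = 38
n4-1 (Zane): max(13, -17, 38) = 38
n4-2-1 (Bob): min(-46, 5) = -46
n4-2-2 (Bob): min(1, -26, 45) = -26
n4-2 (Zane): max(-46, -26) = -26
n4 (Bob): min(38, -26) = -26
n0 (Zane): max(-32, -22, -11, -26) = -11

-11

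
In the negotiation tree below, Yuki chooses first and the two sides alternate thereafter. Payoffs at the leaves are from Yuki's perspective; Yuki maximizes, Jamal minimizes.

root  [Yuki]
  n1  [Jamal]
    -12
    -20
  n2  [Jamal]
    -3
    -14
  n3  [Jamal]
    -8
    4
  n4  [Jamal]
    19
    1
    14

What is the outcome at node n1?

-20

n1 (Jamal): min(-12, -20) = -20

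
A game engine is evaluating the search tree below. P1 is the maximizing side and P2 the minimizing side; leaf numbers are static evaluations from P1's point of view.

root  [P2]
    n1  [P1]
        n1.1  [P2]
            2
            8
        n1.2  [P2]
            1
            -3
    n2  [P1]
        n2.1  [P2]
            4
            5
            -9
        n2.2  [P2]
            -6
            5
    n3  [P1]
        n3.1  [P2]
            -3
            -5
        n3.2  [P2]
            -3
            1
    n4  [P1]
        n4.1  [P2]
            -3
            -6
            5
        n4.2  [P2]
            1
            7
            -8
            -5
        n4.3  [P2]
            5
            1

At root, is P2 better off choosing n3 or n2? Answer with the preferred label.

n3.1 (P2): min(-3, -5) = -5
n3.2 (P2): min(-3, 1) = -3
n3 (P1): max(-5, -3) = -3
n2.1 (P2): min(4, 5, -9) = -9
n2.2 (P2): min(-6, 5) = -6
n2 (P1): max(-9, -6) = -6
P2 prefers the lower value; n3=-3, n2=-6. n2 is better since -6 < -3.

n2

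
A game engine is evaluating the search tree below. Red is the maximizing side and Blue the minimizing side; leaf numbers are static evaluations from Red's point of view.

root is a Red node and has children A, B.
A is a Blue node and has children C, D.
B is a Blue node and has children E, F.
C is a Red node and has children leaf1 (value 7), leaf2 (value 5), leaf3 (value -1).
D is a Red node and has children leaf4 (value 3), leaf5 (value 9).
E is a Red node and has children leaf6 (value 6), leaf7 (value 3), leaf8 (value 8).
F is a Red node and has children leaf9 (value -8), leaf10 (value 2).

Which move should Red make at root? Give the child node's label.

A

C (Red): max(7, 5, -1) = 7
D (Red): max(3, 9) = 9
A (Blue): min(7, 9) = 7
E (Red): max(6, 3, 8) = 8
F (Red): max(-8, 2) = 2
B (Blue): min(8, 2) = 2
root (Red): max(7, 2) = 7
Red at root wants the highest of {A=7, B=2}, so chooses A.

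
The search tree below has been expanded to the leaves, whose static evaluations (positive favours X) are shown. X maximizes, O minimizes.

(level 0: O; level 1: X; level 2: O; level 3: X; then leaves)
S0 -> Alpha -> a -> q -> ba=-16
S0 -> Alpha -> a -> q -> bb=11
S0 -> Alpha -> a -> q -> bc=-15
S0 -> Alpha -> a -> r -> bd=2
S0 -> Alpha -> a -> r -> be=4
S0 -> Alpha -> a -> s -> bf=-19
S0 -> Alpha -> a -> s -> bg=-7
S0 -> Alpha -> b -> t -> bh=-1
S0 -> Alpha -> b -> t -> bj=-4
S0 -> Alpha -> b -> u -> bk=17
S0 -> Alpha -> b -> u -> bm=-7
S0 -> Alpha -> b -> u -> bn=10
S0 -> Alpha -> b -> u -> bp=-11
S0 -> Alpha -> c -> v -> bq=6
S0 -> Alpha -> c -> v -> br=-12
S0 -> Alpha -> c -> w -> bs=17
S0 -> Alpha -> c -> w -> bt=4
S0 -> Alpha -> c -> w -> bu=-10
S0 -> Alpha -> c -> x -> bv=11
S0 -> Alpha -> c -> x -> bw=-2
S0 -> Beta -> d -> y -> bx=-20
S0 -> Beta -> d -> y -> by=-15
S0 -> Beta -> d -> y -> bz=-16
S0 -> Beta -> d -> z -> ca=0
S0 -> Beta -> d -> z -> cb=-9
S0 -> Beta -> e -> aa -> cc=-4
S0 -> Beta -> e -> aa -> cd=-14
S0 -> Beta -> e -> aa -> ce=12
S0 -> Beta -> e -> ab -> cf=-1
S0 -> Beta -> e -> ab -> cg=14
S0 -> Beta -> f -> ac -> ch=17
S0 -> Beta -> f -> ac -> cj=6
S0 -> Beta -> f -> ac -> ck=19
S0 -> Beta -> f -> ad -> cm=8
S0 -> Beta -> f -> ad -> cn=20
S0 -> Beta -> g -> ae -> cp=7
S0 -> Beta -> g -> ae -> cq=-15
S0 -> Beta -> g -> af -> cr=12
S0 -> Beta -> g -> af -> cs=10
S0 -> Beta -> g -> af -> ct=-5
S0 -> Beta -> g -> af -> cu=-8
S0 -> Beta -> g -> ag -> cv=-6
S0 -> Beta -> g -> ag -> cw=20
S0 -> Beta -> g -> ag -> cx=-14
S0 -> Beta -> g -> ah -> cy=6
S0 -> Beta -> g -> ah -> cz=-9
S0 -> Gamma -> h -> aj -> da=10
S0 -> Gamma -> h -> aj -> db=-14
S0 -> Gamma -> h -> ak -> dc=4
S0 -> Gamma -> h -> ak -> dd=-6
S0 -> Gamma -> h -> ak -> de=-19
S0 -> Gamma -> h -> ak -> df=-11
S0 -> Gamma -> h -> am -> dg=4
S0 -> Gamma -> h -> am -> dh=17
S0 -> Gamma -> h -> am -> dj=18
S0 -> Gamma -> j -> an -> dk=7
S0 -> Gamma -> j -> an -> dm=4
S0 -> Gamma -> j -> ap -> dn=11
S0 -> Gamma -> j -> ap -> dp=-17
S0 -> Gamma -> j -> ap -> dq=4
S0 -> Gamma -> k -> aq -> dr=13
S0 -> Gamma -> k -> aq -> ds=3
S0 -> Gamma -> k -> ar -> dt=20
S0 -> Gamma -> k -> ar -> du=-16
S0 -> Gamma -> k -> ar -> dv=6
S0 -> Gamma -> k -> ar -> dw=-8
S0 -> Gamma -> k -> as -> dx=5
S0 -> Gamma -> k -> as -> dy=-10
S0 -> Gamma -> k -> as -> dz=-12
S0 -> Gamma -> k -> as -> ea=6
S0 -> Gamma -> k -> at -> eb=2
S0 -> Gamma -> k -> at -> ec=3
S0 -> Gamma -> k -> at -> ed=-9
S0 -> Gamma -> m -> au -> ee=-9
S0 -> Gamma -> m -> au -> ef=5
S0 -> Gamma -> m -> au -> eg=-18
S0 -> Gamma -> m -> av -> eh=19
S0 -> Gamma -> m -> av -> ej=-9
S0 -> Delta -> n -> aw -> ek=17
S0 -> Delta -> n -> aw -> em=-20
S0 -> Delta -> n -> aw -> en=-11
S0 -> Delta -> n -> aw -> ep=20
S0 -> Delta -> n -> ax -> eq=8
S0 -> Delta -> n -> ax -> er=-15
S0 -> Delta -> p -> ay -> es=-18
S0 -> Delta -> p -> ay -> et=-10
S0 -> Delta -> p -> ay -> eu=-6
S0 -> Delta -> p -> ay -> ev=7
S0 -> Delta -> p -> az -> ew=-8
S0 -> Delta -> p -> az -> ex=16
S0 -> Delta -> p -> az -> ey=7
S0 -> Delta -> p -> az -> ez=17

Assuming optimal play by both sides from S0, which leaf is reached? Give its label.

q (X): max(-16, 11, -15) = 11
r (X): max(2, 4) = 4
s (X): max(-19, -7) = -7
a (O): min(11, 4, -7) = -7
t (X): max(-1, -4) = -1
u (X): max(17, -7, 10, -11) = 17
b (O): min(-1, 17) = -1
v (X): max(6, -12) = 6
w (X): max(17, 4, -10) = 17
x (X): max(11, -2) = 11
c (O): min(6, 17, 11) = 6
Alpha (X): max(-7, -1, 6) = 6
y (X): max(-20, -15, -16) = -15
z (X): max(0, -9) = 0
d (O): min(-15, 0) = -15
aa (X): max(-4, -14, 12) = 12
ab (X): max(-1, 14) = 14
e (O): min(12, 14) = 12
ac (X): max(17, 6, 19) = 19
ad (X): max(8, 20) = 20
f (O): min(19, 20) = 19
ae (X): max(7, -15) = 7
af (X): max(12, 10, -5, -8) = 12
ag (X): max(-6, 20, -14) = 20
ah (X): max(6, -9) = 6
g (O): min(7, 12, 20, 6) = 6
Beta (X): max(-15, 12, 19, 6) = 19
aj (X): max(10, -14) = 10
ak (X): max(4, -6, -19, -11) = 4
am (X): max(4, 17, 18) = 18
h (O): min(10, 4, 18) = 4
an (X): max(7, 4) = 7
ap (X): max(11, -17, 4) = 11
j (O): min(7, 11) = 7
aq (X): max(13, 3) = 13
ar (X): max(20, -16, 6, -8) = 20
as (X): max(5, -10, -12, 6) = 6
at (X): max(2, 3, -9) = 3
k (O): min(13, 20, 6, 3) = 3
au (X): max(-9, 5, -18) = 5
av (X): max(19, -9) = 19
m (O): min(5, 19) = 5
Gamma (X): max(4, 7, 3, 5) = 7
aw (X): max(17, -20, -11, 20) = 20
ax (X): max(8, -15) = 8
n (O): min(20, 8) = 8
ay (X): max(-18, -10, -6, 7) = 7
az (X): max(-8, 16, 7, 17) = 17
p (O): min(7, 17) = 7
Delta (X): max(8, 7) = 8
S0 (O): min(6, 19, 7, 8) = 6
At S0, O picks Alpha (lowest: 6).
At Alpha, X picks c (highest: 6).
At c, O picks v (lowest: 6).
At v, X picks bq (highest: 6).
Terminal value 6.

bq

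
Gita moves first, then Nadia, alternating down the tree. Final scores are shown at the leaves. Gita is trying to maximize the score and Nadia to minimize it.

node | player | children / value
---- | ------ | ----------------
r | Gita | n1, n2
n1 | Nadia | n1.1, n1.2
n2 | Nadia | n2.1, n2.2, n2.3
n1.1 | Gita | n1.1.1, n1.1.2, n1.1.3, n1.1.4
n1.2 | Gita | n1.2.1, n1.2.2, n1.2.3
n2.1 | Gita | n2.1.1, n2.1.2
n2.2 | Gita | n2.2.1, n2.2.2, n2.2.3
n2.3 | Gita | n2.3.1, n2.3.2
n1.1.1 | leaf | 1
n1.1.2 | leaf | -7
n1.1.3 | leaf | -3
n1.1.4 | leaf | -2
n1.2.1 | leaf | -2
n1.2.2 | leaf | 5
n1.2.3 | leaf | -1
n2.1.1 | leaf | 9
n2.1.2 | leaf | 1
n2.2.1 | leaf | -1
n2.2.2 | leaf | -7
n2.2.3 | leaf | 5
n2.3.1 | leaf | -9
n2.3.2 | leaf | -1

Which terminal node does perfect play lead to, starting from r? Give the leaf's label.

n1.1.1

n1.1 (Gita): max(1, -7, -3, -2) = 1
n1.2 (Gita): max(-2, 5, -1) = 5
n1 (Nadia): min(1, 5) = 1
n2.1 (Gita): max(9, 1) = 9
n2.2 (Gita): max(-1, -7, 5) = 5
n2.3 (Gita): max(-9, -1) = -1
n2 (Nadia): min(9, 5, -1) = -1
r (Gita): max(1, -1) = 1
At r, Gita picks n1 (highest: 1).
At n1, Nadia picks n1.1 (lowest: 1).
At n1.1, Gita picks n1.1.1 (highest: 1).
Terminal value 1.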